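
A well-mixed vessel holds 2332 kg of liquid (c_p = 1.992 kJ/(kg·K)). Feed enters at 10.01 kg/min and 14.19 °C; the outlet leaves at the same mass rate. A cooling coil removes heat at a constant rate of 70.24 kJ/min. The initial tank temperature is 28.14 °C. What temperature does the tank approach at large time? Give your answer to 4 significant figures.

Unsteady energy balance on the tank contents: M c_p dT/dt = ṁ c_p (T_in − T) − 70.24.
At steady state dT/dt = 0 ⇒ T_ss = T_in − Q̇/(ṁ c_p) = 14.19 − 70.24/(10.01·1.992) = 10.6674 °C.

10.67 °C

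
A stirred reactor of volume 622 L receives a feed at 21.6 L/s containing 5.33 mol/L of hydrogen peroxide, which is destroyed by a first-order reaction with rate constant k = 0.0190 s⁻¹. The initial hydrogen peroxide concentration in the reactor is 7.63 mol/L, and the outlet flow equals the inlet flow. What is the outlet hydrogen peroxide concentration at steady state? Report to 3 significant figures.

Accumulation = in − out − consumed: V dC/dt = Q C_in − Q C − k V C.
At steady state: 0 = Q C_in − (Q + kV) C_ss, so C_ss = Q C_in/(Q + kV).
C_ss = 21.6·5.33/(21.6 + 0.0190·622) = 115.13/33.418 = 3.4451 mol/L.

3.45 mol/L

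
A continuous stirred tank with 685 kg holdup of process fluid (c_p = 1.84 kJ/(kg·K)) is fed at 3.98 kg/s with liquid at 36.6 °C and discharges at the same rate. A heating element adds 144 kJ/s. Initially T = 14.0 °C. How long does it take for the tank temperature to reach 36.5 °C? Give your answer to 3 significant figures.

131 s

M c_p dT/dt = ṁ c_p (T_in − T) + Q̇.
τ = M/ṁ = 172.11 s; T_ss = T_in + Q̇/(ṁ c_p) = 56.264 °C.
T(t) = T_ss + (T₀ − T_ss) e^(−t/τ). Set T = 36.5:
e^(−t/τ) = (36.5 − 56.264)/(14.0 − 56.264) = 0.46763
t = −172.11 · ln(0.46763) = 130.82 s.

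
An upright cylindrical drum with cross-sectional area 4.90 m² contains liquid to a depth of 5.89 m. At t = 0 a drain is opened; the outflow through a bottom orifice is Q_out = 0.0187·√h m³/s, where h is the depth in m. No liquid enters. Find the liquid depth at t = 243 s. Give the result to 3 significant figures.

A dh/dt = −Q_out = −0.0187 √h.
∫ h^(−1/2) dh = −(0.0187/A) ∫ dt, giving 2√h = 2√h₀ − (0.0187/A) t.
√h = √5.89 − 0.0187·243/(2·4.90) = 2.4269 − 0.46368 = 1.9632.
h = 1.9632² = 3.8543 m.

3.85 m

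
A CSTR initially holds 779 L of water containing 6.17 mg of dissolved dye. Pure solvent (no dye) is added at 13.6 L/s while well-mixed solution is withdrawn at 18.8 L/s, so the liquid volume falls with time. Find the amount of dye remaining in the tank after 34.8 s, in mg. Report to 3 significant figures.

Let m(t) be the amount of dye. Volume: V(t) = V₀ + (Q_in − Q_out) t = 779 − 5.2000 t; V(34.8) = 598.04 L.
No dye enters, so dm/dt = −Q_out · (m/V).
dm/m = −Q_out dt/(V₀ − 5.2000 t); integrating gives ln(m/m₀) = −(Q_out/(Q_in−Q_out)) ln(V/V₀).
m = m₀ (V₀/V)^(Q_out/(Q_in−Q_out)) = 6.17 × (779/598.04)^(-3.6154) = 2.3725 mg.

2.37 mg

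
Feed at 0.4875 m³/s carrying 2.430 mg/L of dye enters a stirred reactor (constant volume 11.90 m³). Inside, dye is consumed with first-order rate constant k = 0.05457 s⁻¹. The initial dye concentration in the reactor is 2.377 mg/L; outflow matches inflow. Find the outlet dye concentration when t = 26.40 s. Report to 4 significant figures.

1.149 mg/L

Accumulation = in − out − consumed: V dC/dt = Q C_in − Q C − k V C.
dC/dt = (Q/V) C_in − (Q/V + k) C; effective rate a = Q/V + k = 0.0409664 + 0.05457 = 0.0955364 s⁻¹.
C_ss = Q C_in/(Q + kV) = 1.04199 mg/L; C(t) = C_ss + (C₀ − C_ss) e^(−a t).
C(26.40) = 1.04199 + (1.33501)·e^(−0.0955364·26.40) = 1.04199 + (1.33501)·0.0802860 = 1.14918 mg/L.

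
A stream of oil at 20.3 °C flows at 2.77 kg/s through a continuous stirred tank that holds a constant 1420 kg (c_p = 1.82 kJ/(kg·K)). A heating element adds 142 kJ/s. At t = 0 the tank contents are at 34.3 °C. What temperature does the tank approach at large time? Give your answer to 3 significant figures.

Energy balance: M c_p dT/dt = ṁ c_p (T_in − T) + 142.
At steady state dT/dt = 0 ⇒ T_ss = T_in + Q̇/(ṁ c_p) = 20.3 + 142/(2.77·1.82) = 48.467 °C.

48.5 °C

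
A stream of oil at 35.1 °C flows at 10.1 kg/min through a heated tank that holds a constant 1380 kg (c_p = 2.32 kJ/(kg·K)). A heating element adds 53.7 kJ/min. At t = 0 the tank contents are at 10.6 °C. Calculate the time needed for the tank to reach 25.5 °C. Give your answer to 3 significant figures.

M c_p dT/dt = ṁ c_p (T_in − T) + Q̇.
τ = M/ṁ = 136.63 min; T_ss = T_in + Q̇/(ṁ c_p) = 37.392 °C.
T(t) = T_ss + (T₀ − T_ss) e^(−t/τ). Set T = 25.5:
e^(−t/τ) = (25.5 − 37.392)/(10.6 − 37.392) = 0.44386
t = −136.63 · ln(0.44386) = 110.98 min.

111 min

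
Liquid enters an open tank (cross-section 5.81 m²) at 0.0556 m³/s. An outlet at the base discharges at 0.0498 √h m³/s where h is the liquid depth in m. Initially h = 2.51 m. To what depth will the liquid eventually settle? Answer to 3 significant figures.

A dh/dt = Q_in − 0.0498 √h. Steady state requires inflow = outflow:
Q_in = 0.0498 √h_ss ⇒ √h_ss = 0.0556/0.0498 = 1.1165.
h_ss = 1.1165² = 1.2465 m. (Since h₀ = 2.51 m > h_ss, the level will fall toward this value.)

1.25 m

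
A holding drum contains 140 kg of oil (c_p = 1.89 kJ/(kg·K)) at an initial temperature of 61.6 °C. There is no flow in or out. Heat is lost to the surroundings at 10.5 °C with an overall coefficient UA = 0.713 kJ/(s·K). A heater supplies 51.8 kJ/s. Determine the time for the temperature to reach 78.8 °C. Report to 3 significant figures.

Lumped-capacitance energy balance: M c_p dT/dt = UA(T_amb − T) + Q̇.
τ = M c_p/UA = 371.11 s; T_ss = T_amb + Q̇/UA = 10.5 + 51.8/0.713 = 83.151 °C.
T(t) = T_ss + (T₀ − T_ss)e^(−t/τ); set T = 78.8:
t = −τ ln[(T − T_ss)/(T₀ − T_ss)] = −371.11 · ln(0.20188) = 593.79 s.

594 s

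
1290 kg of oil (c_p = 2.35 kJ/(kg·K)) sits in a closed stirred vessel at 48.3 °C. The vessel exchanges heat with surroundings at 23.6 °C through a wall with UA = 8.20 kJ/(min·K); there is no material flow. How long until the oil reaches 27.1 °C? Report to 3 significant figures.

722 min

Energy balance: M c_p dT/dt = −UA(T − T_amb).
τ = M c_p/UA = 369.70 min; T_ss = T_amb = 23.600 °C.
T(t) = T_ss + (T₀ − T_ss)e^(−t/τ); set T = 27.1:
t = −τ ln[(T − T_ss)/(T₀ − T_ss)] = −369.70 · ln(0.14170) = 722.40 min.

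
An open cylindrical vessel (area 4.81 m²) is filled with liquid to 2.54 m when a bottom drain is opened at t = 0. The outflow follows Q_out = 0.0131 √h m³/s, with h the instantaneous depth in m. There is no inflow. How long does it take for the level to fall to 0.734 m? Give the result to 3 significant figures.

Volume balance on the tank: A dh/dt = −0.0131 √h.
Separate and integrate: 2(√h − √h₀) = −(0.0131/A) t.
t = 2A(√h₀ − √h)/0.0131 = 2·4.81·(√2.54 − √0.734)/0.0131
  = 9.6200 × (1.5937 − 0.85674) / 0.0131 = 541.22 s.

541 s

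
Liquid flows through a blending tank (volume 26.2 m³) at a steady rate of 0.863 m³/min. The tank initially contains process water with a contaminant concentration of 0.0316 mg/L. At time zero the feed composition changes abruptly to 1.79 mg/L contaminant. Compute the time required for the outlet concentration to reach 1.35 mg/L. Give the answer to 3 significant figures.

Mass balance on the solute (V constant): V dC/dt = Q(C_in − C), so τ = V/Q = 30.359 min.
C(t) = C_in + (C₀ − C_in) e^(−t/τ). Set C = 1.35 and solve for t:
e^(−t/τ) = (C − C_in)/(C₀ − C_in) = (1.35 − 1.79)/(0.0316 − 1.79) = 0.25023
t = −τ ln(…) = 30.359 × 1.3854 = 42.059 min.

42.1 min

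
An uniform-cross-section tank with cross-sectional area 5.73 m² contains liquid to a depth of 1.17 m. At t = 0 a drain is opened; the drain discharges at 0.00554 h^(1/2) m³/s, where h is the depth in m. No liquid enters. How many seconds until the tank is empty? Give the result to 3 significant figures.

2240 s

Unsteady balance on liquid volume: A dh/dt = −0.00554 √h.
This is separable: 2 d(√h)/dt = −0.00554/A, so √h = √h₀ − (0.00554/(2A)) t.
Set h = 0: 2√h₀ = (0.00554/A) t_empty ⇒ t_empty = 2A√h₀/0.00554.
t_empty = 2·5.73·√1.17/0.00554 = 11.460·1.0817/0.00554 = 2237.5 s.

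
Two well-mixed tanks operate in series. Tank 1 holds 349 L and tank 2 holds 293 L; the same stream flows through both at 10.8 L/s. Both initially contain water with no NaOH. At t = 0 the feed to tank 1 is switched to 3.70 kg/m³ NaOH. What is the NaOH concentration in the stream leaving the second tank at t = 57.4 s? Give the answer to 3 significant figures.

2.13 kg/m³

Each tank obeys Vᵢ dCᵢ/dt = Q(Cᵢ₋₁ − Cᵢ), so τᵢ = Vᵢ/Q.
τ₁ = 349/10.8 = 32.315 s; τ₂ = 293/10.8 = 27.130 s.
Tank 1: C₁ = C_in(1 − e^(−t/τ₁)). Tank 2 (τ₁ ≠ τ₂): C₂ = C_in[1 − (τ₁ e^(−t/τ₁) − τ₂ e^(−t/τ₂))/(τ₁ − τ₂)].
At t = 57.4: e^(−t/τ₁) = 0.16927, e^(−t/τ₂) = 0.12054.
C₂ = 3.70·[1 − (32.315·0.16927 − 27.130·0.12054)/(5.1852)] = 3.70·0.57579 = 2.1304 kg/m³.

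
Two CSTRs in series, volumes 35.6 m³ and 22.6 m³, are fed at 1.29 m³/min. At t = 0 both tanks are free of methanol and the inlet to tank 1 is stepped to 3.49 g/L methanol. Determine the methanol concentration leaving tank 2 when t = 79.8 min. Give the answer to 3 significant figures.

Species balance on tank i: dCᵢ/dt = (Cᵢ₋₁ − Cᵢ)/τᵢ with τᵢ = Vᵢ/Q.
τ₁ = 35.6/1.29 = 27.597 min; τ₂ = 22.6/1.29 = 17.519 min.
Tank 1: C₁ = C_in(1 − e^(−t/τ₁)). Tank 2 (τ₁ ≠ τ₂): C₂ = C_in[1 − (τ₁ e^(−t/τ₁) − τ₂ e^(−t/τ₂))/(τ₁ − τ₂)].
At t = 79.8: e^(−t/τ₁) = 0.055486, e^(−t/τ₂) = 0.010515.
C₂ = 3.49·[1 − (27.597·0.055486 − 17.519·0.010515)/(10.078)] = 3.49·0.86633 = 3.0235 g/L.

3.02 g/L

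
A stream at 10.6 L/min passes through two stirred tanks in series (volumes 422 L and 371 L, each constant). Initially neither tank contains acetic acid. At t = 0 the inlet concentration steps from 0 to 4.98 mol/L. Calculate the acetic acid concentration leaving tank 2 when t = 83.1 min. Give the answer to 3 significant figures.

3.24 mol/L

Time constants: τᵢ = Vᵢ/Q for each well-mixed tank.
τ₁ = 422/10.6 = 39.811 min; τ₂ = 371/10.6 = 35.000 min.
Solving the cascade with C₁(0)=C₂(0)=0 gives C₂(t) = C_in[1 − (τ₁ e^(−t/τ₁) − τ₂ e^(−t/τ₂))/(τ₁ − τ₂)].
At t = 83.1: e^(−t/τ₁) = 0.12402, e^(−t/τ₂) = 0.093081.
C₂ = 4.98·[1 − (39.811·0.12402 − 35.000·0.093081)/(4.8113)] = 4.98·0.65095 = 3.2417 mol/L.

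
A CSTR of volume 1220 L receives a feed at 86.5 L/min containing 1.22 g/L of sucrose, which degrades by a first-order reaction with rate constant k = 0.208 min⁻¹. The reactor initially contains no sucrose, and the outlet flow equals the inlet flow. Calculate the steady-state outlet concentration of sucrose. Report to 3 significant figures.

V dC/dt = Q(C_in − C) − k V C.
At steady state: 0 = Q C_in − (Q + kV) C_ss, so C_ss = Q C_in/(Q + kV).
C_ss = 86.5·1.22/(86.5 + 0.208·1220) = 105.53/340.26 = 0.31015 g/L.

0.310 g/L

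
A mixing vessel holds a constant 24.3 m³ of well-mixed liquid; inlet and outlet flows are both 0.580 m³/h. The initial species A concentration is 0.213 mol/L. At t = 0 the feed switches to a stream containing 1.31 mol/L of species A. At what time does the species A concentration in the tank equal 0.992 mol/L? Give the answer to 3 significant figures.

Species balance: V dC/dt = Q(C_in − C) ⇒ τ = V/Q = 41.897 h.
C(t) = C_in + (C₀ − C_in) e^(−t/τ). Set C = 0.992 and solve for t:
e^(−t/τ) = (C − C_in)/(C₀ − C_in) = (0.992 − 1.31)/(0.213 − 1.31) = 0.28988
t = −τ ln(…) = 41.897 × 1.2383 = 51.880 h.

51.9 h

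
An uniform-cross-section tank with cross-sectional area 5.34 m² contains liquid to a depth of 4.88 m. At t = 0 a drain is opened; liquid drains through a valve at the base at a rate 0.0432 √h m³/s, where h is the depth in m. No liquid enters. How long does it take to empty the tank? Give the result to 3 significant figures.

With no inflow, A dh/dt = −0.0432 √h.
Separate and integrate: 2(√h − √h₀) = −(0.0432/A) t.
Tank is empty when √h = 0: t_empty = 2A√h₀/0.0432.
t_empty = 2·5.34·√4.88/0.0432 = 10.680·2.2091/0.0432 = 546.13 s.

546 s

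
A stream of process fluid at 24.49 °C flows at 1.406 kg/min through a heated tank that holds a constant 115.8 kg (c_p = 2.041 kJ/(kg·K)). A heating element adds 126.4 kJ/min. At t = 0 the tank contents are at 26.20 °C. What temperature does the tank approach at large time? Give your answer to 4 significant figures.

M c_p dT/dt = ṁ c_p (T_in − T) + Q̇.
At steady state dT/dt = 0 ⇒ T_ss = T_in + Q̇/(ṁ c_p) = 24.49 + 126.4/(1.406·2.041) = 68.5372 °C.

68.54 °C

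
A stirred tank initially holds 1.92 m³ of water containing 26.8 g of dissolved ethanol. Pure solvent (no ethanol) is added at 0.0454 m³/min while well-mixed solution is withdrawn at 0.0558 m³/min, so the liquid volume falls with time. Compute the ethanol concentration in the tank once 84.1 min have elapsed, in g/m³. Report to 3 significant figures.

0.982 g/m³

Total volume: dV/dt = Q_in − Q_out = -0.010400 m³/min, so V(t) = 1.92 − 0.010400 t and V(84.1) = 1.0454 m³.
Species balance (pure solvent in): dm/dt = −Q_out · m/V(t).
dm/m = −Q_out dt/(V₀ − 0.010400 t); integrating gives ln(m/m₀) = −(Q_out/(Q_in−Q_out)) ln(V/V₀).
m = m₀ (V₀/V)^(Q_out/(Q_in−Q_out)) = 26.8 × (1.92/1.0454)^(-5.3654) = 1.0268 g.
C = m/V = 1.0268/1.0454 = 0.98224 g/m³.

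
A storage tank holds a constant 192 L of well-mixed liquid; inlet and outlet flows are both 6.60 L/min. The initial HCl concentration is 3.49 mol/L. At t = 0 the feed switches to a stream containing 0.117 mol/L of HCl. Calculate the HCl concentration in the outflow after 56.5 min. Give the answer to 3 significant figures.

0.601 mol/L

Mass balance on the solute (V constant): V dC/dt = Q(C_in − C).
Rewrite as dC/dt + C/τ = C_in/τ, τ = V/Q = 29.091 min.
Integrating: C(t) = C_in + (C₀ − C_in) e^(−t/τ).
C(56.5) = 0.117 + (3.49 − 0.117)·e^(−56.5/29.091) = 0.117 + (3.3730)·0.14339 = 0.60065 mol/L.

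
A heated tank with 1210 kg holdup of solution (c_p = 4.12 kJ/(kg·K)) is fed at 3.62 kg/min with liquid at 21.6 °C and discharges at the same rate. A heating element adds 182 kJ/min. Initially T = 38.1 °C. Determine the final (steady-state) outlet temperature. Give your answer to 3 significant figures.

Heat balance on the well-mixed liquid: M c_p dT/dt = ṁ c_p (T_in − T) + 182.
At steady state dT/dt = 0 ⇒ T_ss = T_in + Q̇/(ṁ c_p) = 21.6 + 182/(3.62·4.12) = 33.803 °C.

33.8 °C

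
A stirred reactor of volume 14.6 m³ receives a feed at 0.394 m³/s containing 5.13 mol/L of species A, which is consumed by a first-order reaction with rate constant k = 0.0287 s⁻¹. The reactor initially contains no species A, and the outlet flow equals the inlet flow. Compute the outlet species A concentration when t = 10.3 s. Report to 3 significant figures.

1.09 mol/L

Species balance: V dC/dt = Q C_in − Q C − k V C.
dC/dt = (Q/V) C_in − (Q/V + k) C; effective rate a = Q/V + k = 0.026986 + 0.0287 = 0.055686 s⁻¹.
C_ss = Q C_in/(Q + kV) = 2.4861 mol/L; C(t) = C_ss + (C₀ − C_ss) e^(−a t).
C(10.3) = 2.4861 + (-2.4861)·e^(−0.055686·10.3) = 2.4861 + (-2.4861)·0.56351 = 1.0851 mol/L.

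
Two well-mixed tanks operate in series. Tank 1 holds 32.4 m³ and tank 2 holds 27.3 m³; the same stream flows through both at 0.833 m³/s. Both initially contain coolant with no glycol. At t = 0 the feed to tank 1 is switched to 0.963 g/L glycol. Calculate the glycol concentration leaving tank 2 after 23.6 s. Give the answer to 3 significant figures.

0.137 g/L

Time constants: τᵢ = Vᵢ/Q for each well-mixed tank.
τ₁ = 32.4/0.833 = 38.896 s; τ₂ = 27.3/0.833 = 32.773 s.
Solving the cascade with C₁(0)=C₂(0)=0 gives C₂(t) = C_in[1 − (τ₁ e^(−t/τ₁) − τ₂ e^(−t/τ₂))/(τ₁ − τ₂)].
At t = 23.6: e^(−t/τ₁) = 0.54512, e^(−t/τ₂) = 0.48670.
C₂ = 0.963·[1 − (38.896·0.54512 − 32.773·0.48670)/(6.1224)] = 0.963·0.14219 = 0.13693 g/L.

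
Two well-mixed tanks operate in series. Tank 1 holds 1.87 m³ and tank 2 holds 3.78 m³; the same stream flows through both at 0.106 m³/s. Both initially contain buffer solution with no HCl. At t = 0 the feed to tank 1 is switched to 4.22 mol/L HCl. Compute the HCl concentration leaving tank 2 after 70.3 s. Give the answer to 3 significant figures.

Time constants: τᵢ = Vᵢ/Q for each well-mixed tank.
τ₁ = 1.87/0.106 = 17.642 s; τ₂ = 3.78/0.106 = 35.660 s.
Solving the cascade with C₁(0)=C₂(0)=0 gives C₂(t) = C_in[1 − (τ₁ e^(−t/τ₁) − τ₂ e^(−t/τ₂))/(τ₁ − τ₂)].
At t = 70.3: e^(−t/τ₁) = 0.018594, e^(−t/τ₂) = 0.13927.
C₂ = 4.22·[1 − (17.642·0.018594 − 35.660·0.13927)/(-18.019)] = 4.22·0.74259 = 3.1337 mol/L.

3.13 mol/L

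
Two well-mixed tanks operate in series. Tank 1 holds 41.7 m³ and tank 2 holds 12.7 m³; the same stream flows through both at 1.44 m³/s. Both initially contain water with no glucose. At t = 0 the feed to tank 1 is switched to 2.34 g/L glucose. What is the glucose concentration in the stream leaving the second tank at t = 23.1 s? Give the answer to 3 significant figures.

Time constants: τᵢ = Vᵢ/Q for each well-mixed tank.
τ₁ = 41.7/1.44 = 28.958 s; τ₂ = 12.7/1.44 = 8.8194 s.
Solving the cascade with C₁(0)=C₂(0)=0 gives C₂(t) = C_in[1 − (τ₁ e^(−t/τ₁) − τ₂ e^(−t/τ₂))/(τ₁ − τ₂)].
At t = 23.1: e^(−t/τ₁) = 0.45036, e^(−t/τ₂) = 0.072860.
C₂ = 2.34·[1 − (28.958·0.45036 − 8.8194·0.072860)/(20.139)] = 2.34·0.38431 = 0.89930 g/L.

0.899 g/L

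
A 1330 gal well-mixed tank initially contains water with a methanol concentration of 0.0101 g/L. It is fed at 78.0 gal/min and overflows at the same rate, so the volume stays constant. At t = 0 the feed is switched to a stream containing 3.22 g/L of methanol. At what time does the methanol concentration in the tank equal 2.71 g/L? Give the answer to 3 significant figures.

Species balance: V dC/dt = Q(C_in − C) ⇒ τ = V/Q = 17.051 min.
C(t) = C_in + (C₀ − C_in) e^(−t/τ). Set C = 2.71 and solve for t:
e^(−t/τ) = (C − C_in)/(C₀ − C_in) = (2.71 − 3.22)/(0.0101 − 3.22) = 0.15888
t = −τ ln(…) = 17.051 × 1.8396 = 31.367 min.

31.4 min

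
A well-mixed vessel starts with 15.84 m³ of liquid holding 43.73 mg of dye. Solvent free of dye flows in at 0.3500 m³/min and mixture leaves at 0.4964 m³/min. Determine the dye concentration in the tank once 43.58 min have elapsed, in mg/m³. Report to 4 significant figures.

0.8050 mg/m³

Let m(t) be the amount of dye. Volume: V(t) = V₀ + (Q_in − Q_out) t = 15.84 − 0.146400 t; V(43.58) = 9.45989 m³.
Species balance (pure solvent in): dm/dt = −Q_out · m/V(t).
dm/m = −Q_out dt/(V₀ − 0.146400 t); integrating gives ln(m/m₀) = −(Q_out/(Q_in−Q_out)) ln(V/V₀).
m = m₀ (V₀/V)^(Q_out/(Q_in−Q_out)) = 43.73 × (15.84/9.45989)^(-3.39071) = 7.61560 mg.
C = m/V = 7.61560/9.45989 = 0.805041 mg/m³.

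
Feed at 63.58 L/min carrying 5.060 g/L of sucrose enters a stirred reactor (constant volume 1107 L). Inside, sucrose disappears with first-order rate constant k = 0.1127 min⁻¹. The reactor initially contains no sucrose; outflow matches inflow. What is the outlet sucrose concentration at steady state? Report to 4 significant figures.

V dC/dt = Q(C_in − C) − k V C.
At steady state: 0 = Q C_in − (Q + kV) C_ss, so C_ss = Q C_in/(Q + kV).
C_ss = 63.58·5.060/(63.58 + 0.1127·1107) = 321.715/188.339 = 1.70817 g/L.

1.708 g/L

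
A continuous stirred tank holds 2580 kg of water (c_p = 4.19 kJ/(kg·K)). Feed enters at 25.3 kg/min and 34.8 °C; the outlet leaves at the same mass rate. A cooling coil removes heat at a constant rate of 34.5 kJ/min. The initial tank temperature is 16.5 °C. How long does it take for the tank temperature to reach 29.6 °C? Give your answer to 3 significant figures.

M c_p dT/dt = ṁ c_p (T_in − T) − Q̇.
τ = M/ṁ = 101.98 min; T_ss = T_in − Q̇/(ṁ c_p) = 34.475 °C.
T(t) = T_ss + (T₀ − T_ss) e^(−t/τ). Set T = 29.6:
e^(−t/τ) = (29.6 − 34.475)/(16.5 − 34.475) = 0.27119
t = −101.98 · ln(0.27119) = 133.07 min.

133 min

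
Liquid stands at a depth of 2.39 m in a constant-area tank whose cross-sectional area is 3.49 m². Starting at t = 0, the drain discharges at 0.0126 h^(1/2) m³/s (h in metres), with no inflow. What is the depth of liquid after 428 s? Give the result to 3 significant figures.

A dh/dt = −Q_out = −0.0126 √h.
This is separable: 2 d(√h)/dt = −0.0126/A, so √h = √h₀ − (0.0126/(2A)) t.
√h = √2.39 − 0.0126·428/(2·3.49) = 1.5460 − 0.77261 = 0.77336.
h = 0.77336² = 0.59808 m.

0.598 m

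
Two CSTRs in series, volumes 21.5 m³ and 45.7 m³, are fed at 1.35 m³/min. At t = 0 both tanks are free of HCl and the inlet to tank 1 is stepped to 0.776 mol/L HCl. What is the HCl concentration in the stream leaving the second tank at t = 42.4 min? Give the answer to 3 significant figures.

0.405 mol/L

Each tank obeys Vᵢ dCᵢ/dt = Q(Cᵢ₋₁ − Cᵢ), so τᵢ = Vᵢ/Q.
τ₁ = 21.5/1.35 = 15.926 min; τ₂ = 45.7/1.35 = 33.852 min.
Tank 1: C₁ = C_in(1 − e^(−t/τ₁)). Tank 2 (τ₁ ≠ τ₂): C₂ = C_in[1 − (τ₁ e^(−t/τ₁) − τ₂ e^(−t/τ₂))/(τ₁ − τ₂)].
At t = 42.4: e^(−t/τ₁) = 0.069786, e^(−t/τ₂) = 0.28578.
C₂ = 0.776·[1 − (15.926·0.069786 − 33.852·0.28578)/(-17.926)] = 0.776·0.52232 = 0.40532 mol/L.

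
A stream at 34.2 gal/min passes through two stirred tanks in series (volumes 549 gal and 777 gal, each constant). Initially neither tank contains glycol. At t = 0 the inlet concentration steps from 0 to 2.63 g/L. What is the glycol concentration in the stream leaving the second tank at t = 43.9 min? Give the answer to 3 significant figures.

Species balance on tank i: dCᵢ/dt = (Cᵢ₋₁ − Cᵢ)/τᵢ with τᵢ = Vᵢ/Q.
τ₁ = 549/34.2 = 16.053 min; τ₂ = 777/34.2 = 22.719 min.
Tank 1: C₁ = C_in(1 − e^(−t/τ₁)). Tank 2 (τ₁ ≠ τ₂): C₂ = C_in[1 − (τ₁ e^(−t/τ₁) − τ₂ e^(−t/τ₂))/(τ₁ − τ₂)].
At t = 43.9: e^(−t/τ₁) = 0.064910, e^(−t/τ₂) = 0.14482.
C₂ = 2.63·[1 − (16.053·0.064910 − 22.719·0.14482)/(-6.6667)] = 2.63·0.66277 = 1.7431 g/L.

1.74 g/L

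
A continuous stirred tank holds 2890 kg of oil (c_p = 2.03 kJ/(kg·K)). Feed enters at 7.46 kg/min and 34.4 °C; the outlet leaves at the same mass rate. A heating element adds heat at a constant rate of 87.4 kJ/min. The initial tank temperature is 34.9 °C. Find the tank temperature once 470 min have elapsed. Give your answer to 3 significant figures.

Heat balance on the well-mixed liquid: M c_p dT/dt = ṁ c_p (T_in − T) + 87.4.
Rearrange: dT/dt = (T_ss − T)/τ with τ = M/ṁ = 387.40 min and T_ss = T_in + Q̇/(ṁ c_p) = 40.171 °C.
T approaches T_ss exponentially: T(t) = T_ss + (T₀ − T_ss) e^(−t/τ).
T(470) = 40.171 + (-5.2713)·e^(−470/387.40) = 40.171 + (-5.2713)·0.29724 = 38.604 °C.

38.6 °C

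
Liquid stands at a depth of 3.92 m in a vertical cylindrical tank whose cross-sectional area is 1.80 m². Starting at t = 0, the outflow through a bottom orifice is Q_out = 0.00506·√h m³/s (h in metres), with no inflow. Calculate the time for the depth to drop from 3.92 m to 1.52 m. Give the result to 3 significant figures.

531 s

A dh/dt = −Q_out = −0.00506 √h.
∫ h^(−1/2) dh = −(0.00506/A) ∫ dt, giving 2√h = 2√h₀ − (0.00506/A) t.
t = 2A(√h₀ − √h)/0.00506 = 2·1.80·(√3.92 − √1.52)/0.00506
  = 3.6000 × (1.9799 − 1.2329) / 0.00506 = 531.47 s.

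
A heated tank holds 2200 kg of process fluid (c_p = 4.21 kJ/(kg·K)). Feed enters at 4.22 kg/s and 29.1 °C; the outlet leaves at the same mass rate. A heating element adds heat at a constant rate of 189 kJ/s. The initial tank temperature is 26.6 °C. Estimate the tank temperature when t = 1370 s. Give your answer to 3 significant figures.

38.8 °C

M c_p dT/dt = ṁ c_p (T_in − T) + Q̇.
τ = M/ṁ = 521.33 s; T_ss = T_in + Q̇/(ṁ c_p) = 29.1 + 189/(4.22·4.21) = 39.738 °C.
Solution: T(t) = T_ss + (T₀ − T_ss) e^(−t/τ).
T(1370) = 39.738 + (-13.138)·e^(−1370/521.33) = 39.738 + (-13.138)·0.072229 = 38.789 °C.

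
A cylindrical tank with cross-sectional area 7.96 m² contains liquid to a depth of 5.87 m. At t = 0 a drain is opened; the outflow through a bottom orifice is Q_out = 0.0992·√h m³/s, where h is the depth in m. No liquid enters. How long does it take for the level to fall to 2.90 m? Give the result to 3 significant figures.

With no inflow, A dh/dt = −0.0992 √h.
∫ h^(−1/2) dh = −(0.0992/A) ∫ dt, giving 2√h = 2√h₀ − (0.0992/A) t.
t = 2A(√h₀ − √h)/0.0992 = 2·7.96·(√5.87 − √2.90)/0.0992
  = 15.920 × (2.4228 − 1.7029) / 0.0992 = 115.53 s.

116 s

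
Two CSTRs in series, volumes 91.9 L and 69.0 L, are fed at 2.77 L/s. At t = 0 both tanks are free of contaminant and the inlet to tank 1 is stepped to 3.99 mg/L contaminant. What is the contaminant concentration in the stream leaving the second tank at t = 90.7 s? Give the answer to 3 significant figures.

3.26 mg/L

Species balance on tank i: dCᵢ/dt = (Cᵢ₋₁ − Cᵢ)/τᵢ with τᵢ = Vᵢ/Q.
τ₁ = 91.9/2.77 = 33.177 s; τ₂ = 69.0/2.77 = 24.910 s.
Tank 1: C₁ = C_in(1 − e^(−t/τ₁)). Tank 2 (τ₁ ≠ τ₂): C₂ = C_in[1 − (τ₁ e^(−t/τ₁) − τ₂ e^(−t/τ₂))/(τ₁ − τ₂)].
At t = 90.7: e^(−t/τ₁) = 0.064970, e^(−t/τ₂) = 0.026222.
C₂ = 3.99·[1 − (33.177·0.064970 − 24.910·0.026222)/(8.2671)] = 3.99·0.81828 = 3.2649 mg/L.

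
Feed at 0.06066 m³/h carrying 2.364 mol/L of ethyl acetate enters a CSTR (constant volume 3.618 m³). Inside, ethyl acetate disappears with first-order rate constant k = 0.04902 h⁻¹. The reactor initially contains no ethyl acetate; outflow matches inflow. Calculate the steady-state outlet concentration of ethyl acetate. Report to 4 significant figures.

V dC/dt = Q(C_in − C) − k V C.
Steady state (dC/dt = 0): C_ss = Q C_in/(Q + kV) = C_in/(1 + kV/Q).
C_ss = 0.06066·2.364/(0.06066 + 0.04902·3.618) = 0.143400/0.238014 = 0.602486 mol/L.

0.6025 mol/L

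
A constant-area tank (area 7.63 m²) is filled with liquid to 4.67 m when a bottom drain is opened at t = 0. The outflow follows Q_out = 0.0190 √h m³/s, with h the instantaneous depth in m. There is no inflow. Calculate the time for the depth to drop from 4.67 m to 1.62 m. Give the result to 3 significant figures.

With no inflow, A dh/dt = −0.0190 √h.
Separate and integrate: 2(√h − √h₀) = −(0.0190/A) t.
t = 2A(√h₀ − √h)/0.0190 = 2·7.63·(√4.67 − √1.62)/0.0190
  = 15.260 × (2.1610 − 1.2728) / 0.0190 = 713.39 s.

713 s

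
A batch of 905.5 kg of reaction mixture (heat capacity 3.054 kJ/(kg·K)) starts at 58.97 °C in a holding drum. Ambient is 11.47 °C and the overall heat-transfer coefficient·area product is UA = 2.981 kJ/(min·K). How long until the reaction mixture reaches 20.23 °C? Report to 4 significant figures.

1568 min

Lumped-capacitance energy balance: M c_p dT/dt = UA(T_amb − T).
τ = M c_p/UA = 927.674 min; T_ss = T_amb = 11.4700 °C.
T(t) = T_ss + (T₀ − T_ss)e^(−t/τ); set T = 20.23:
t = −τ ln[(T − T_ss)/(T₀ − T_ss)] = −927.674 · ln(0.184421) = 1568.26 min.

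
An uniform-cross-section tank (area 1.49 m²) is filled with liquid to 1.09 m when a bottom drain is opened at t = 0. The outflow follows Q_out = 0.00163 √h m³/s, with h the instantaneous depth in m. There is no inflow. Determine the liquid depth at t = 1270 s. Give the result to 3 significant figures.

Mass balance (ρ constant): A dh/dt = −0.00163 √h.
Separate and integrate: 2(√h − √h₀) = −(0.00163/A) t.
√h = √1.09 − 0.00163·1270/(2·1.49) = 1.0440 − 0.69466 = 0.34937.
h = 0.34937² = 0.12206 m.

0.122 m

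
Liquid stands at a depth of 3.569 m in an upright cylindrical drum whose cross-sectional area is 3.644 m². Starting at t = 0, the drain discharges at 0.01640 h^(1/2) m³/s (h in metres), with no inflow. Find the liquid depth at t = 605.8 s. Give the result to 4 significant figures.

A dh/dt = −Q_out = −0.01640 √h.
∫ h^(−1/2) dh = −(0.01640/A) ∫ dt, giving 2√h = 2√h₀ − (0.01640/A) t.
√h = √3.569 − 0.01640·605.8/(2·3.644) = 1.88918 − 1.36322 = 0.525963.
h = 0.525963² = 0.276638 m.

0.2766 m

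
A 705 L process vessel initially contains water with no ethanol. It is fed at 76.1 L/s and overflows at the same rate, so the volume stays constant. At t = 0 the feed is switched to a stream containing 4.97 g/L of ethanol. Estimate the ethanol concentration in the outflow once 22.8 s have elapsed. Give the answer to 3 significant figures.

Species balance on the tank: V dC/dt = Q(C_in − C).
Time constant τ = V/Q = 705/76.1 = 9.2641 s.
Solution: C(t) = C_in + (C₀ − C_in) e^(−t/τ).
C(22.8) = 4.97 + (0 − 4.97)·e^(−22.8/9.2641) = 4.97 + (-4.9700)·0.085340 = 4.5459 g/L.

4.55 g/L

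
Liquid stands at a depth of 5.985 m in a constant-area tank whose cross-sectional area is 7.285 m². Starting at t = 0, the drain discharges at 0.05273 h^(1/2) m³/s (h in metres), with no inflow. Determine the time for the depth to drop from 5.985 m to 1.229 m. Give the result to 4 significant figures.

369.7 s

Accumulation of liquid (constant cross-section A): A dh/dt = −0.05273 √h.
This is separable: 2 d(√h)/dt = −0.05273/A, so √h = √h₀ − (0.05273/(2A)) t.
t = 2A(√h₀ − √h)/0.05273 = 2·7.285·(√5.985 − √1.229)/0.05273
  = 14.5700 × (2.44643 − 1.10860) / 0.05273 = 369.658 s.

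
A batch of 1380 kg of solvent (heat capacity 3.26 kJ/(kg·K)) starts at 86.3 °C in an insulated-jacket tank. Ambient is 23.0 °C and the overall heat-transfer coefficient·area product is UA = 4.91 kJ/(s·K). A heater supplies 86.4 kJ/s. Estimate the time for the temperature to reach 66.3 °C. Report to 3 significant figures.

527 s

M c_p dT/dt = −UA(T − T_amb) + Q̇.
τ = M c_p/UA = 916.25 s; T_ss = T_amb + Q̇/UA = 23.0 + 86.4/4.91 = 40.597 °C.
T(t) = T_ss + (T₀ − T_ss)e^(−t/τ); set T = 66.3:
t = −τ ln[(T − T_ss)/(T₀ − T_ss)] = −916.25 · ln(0.56239) = 527.35 s.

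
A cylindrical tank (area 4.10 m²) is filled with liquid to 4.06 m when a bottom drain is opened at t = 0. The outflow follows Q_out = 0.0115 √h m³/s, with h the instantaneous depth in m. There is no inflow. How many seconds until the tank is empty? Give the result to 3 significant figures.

1440 s

With no inflow, A dh/dt = −0.0115 √h.
Separate and integrate: 2(√h − √h₀) = −(0.0115/A) t.
Tank is empty when √h = 0: t_empty = 2A√h₀/0.0115.
t_empty = 2·4.10·√4.06/0.0115 = 8.2000·2.0149/0.0115 = 1436.7 s.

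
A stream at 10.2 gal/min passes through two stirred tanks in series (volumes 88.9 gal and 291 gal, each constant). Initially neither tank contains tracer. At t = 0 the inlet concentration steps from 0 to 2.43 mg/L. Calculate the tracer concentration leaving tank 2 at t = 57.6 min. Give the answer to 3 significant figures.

Species balance on tank i: dCᵢ/dt = (Cᵢ₋₁ − Cᵢ)/τᵢ with τᵢ = Vᵢ/Q.
τ₁ = 88.9/10.2 = 8.7157 min; τ₂ = 291/10.2 = 28.529 min.
Solving the cascade with C₁(0)=C₂(0)=0 gives C₂(t) = C_in[1 − (τ₁ e^(−t/τ₁) − τ₂ e^(−t/τ₂))/(τ₁ − τ₂)].
At t = 57.6: e^(−t/τ₁) = 0.0013485, e^(−t/τ₂) = 0.13279.
C₂ = 2.43·[1 − (8.7157·0.0013485 − 28.529·0.13279)/(-19.814)] = 2.43·0.80939 = 1.9668 mg/L.

1.97 mg/L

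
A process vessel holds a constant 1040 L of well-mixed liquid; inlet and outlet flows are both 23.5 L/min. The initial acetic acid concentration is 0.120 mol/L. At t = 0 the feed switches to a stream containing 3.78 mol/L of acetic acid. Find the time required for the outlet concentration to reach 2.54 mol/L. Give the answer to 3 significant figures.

47.9 min

Species balance: V dC/dt = Q(C_in − C) ⇒ τ = V/Q = 44.255 min.
C(t) = C_in + (C₀ − C_in) e^(−t/τ). Set C = 2.54 and solve for t:
e^(−t/τ) = (C − C_in)/(C₀ − C_in) = (2.54 − 3.78)/(0.120 − 3.78) = 0.33880
t = −τ ln(…) = 44.255 × 1.0824 = 47.900 min.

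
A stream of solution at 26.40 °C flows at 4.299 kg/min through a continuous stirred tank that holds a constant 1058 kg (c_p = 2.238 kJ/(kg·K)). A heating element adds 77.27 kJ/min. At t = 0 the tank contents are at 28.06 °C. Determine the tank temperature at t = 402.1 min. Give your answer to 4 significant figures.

33.19 °C

M c_p dT/dt = ṁ c_p (T_in − T) + Q̇.
Rearrange: dT/dt = (T_ss − T)/τ with τ = M/ṁ = 246.104 min and T_ss = T_in + Q̇/(ṁ c_p) = 34.4313 °C.
Integrating: T(t) = T_ss + (T₀ − T_ss) e^(−t/τ).
T(402.1) = 34.4313 + (-6.37125)·e^(−402.1/246.104) = 34.4313 + (-6.37125)·0.195174 = 33.1878 °C.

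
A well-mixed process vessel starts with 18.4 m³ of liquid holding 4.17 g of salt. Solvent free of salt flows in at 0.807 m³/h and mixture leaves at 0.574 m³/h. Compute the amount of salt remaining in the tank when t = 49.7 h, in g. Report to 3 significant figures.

Let m(t) be the amount of salt. Volume: V(t) = V₀ + (Q_in − Q_out) t = 18.4 + 0.23300 t; V(49.7) = 29.980 m³.
No salt enters, so dm/dt = −Q_out · (m/V).
dm/m = −Q_out dt/(V₀ + 0.23300 t); integrating gives ln(m/m₀) = −(Q_out/(Q_in−Q_out)) ln(V/V₀).
m = m₀ (V₀/V)^(Q_out/(Q_in−Q_out)) = 4.17 × (18.4/29.980)^(2.4635) = 1.2527 g.

1.25 g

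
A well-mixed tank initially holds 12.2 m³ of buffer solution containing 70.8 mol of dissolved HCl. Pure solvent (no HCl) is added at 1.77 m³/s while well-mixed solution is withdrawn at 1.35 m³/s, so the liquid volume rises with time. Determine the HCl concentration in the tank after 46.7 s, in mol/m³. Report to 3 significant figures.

Let m(t) be the amount of HCl. Volume: V(t) = V₀ + (Q_in − Q_out) t = 12.2 + 0.42000 t; V(46.7) = 31.814 m³.
Species balance (pure solvent in): dm/dt = −Q_out · m/V(t).
Separate: dm/m = −Q_out dt/V(t) ⇒ ln(m/m₀) = −(Q_out/(Q_in−Q_out)) ln(V/V₀).
m = m₀ (V₀/V)^(Q_out/(Q_in−Q_out)) = 70.8 × (12.2/31.814)^(3.2143) = 3.2513 mol.
C = m/V = 3.2513/31.814 = 0.10220 mol/m³.

0.102 mol/m³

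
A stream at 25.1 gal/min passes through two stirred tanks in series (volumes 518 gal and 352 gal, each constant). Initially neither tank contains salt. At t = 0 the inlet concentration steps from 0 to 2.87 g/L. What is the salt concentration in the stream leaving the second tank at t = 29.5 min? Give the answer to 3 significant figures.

Each tank obeys Vᵢ dCᵢ/dt = Q(Cᵢ₋₁ − Cᵢ), so τᵢ = Vᵢ/Q.
τ₁ = 518/25.1 = 20.637 min; τ₂ = 352/25.1 = 14.024 min.
Tank 1: C₁ = C_in(1 − e^(−t/τ₁)). Tank 2 (τ₁ ≠ τ₂): C₂ = C_in[1 − (τ₁ e^(−t/τ₁) − τ₂ e^(−t/τ₂))/(τ₁ − τ₂)].
At t = 29.5: e^(−t/τ₁) = 0.23944, e^(−t/τ₂) = 0.12202.
C₂ = 2.87·[1 − (20.637·0.23944 − 14.024·0.12202)/(6.6135)] = 2.87·0.51157 = 1.4682 g/L.

1.47 g/L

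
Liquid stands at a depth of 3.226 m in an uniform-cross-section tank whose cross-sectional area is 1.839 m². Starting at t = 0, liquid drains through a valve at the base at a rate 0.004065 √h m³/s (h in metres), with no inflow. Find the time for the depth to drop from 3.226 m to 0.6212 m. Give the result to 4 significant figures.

Mass balance (ρ constant): A dh/dt = −0.004065 √h.
∫ h^(−1/2) dh = −(0.004065/A) ∫ dt, giving 2√h = 2√h₀ − (0.004065/A) t.
t = 2A(√h₀ − √h)/0.004065 = 2·1.839·(√3.226 − √0.6212)/0.004065
  = 3.67800 × (1.79611 − 0.788162) / 0.004065 = 911.985 s.

912.0 s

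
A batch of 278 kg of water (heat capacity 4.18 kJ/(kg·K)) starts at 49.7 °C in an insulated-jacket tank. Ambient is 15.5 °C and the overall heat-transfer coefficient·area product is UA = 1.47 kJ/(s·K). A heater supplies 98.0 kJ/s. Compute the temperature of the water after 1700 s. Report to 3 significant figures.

Lumped-capacitance energy balance: M c_p dT/dt = UA(T_amb − T) + Q̇.
dT/dt = (T_ss − T)/τ with T_ss = T_amb + Q̇/UA = 15.5 + 98.0/1.47 = 82.167 °C, τ = M c_p/UA = 278·4.18/1.47 = 790.50 s.
T approaches T_ss exponentially: T(t) = T_ss + (T₀ − T_ss) e^(−t/τ).
T(1700) = 82.167 + (-32.467)·0.11642 = 78.387 °C.

78.4 °C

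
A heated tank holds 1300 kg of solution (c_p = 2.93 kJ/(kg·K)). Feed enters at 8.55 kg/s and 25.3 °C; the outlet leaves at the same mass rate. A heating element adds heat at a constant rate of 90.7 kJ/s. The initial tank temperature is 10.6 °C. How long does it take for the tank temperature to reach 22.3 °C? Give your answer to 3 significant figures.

M c_p dT/dt = ṁ c_p (T_in − T) + Q̇.
τ = M/ṁ = 152.05 s; T_ss = T_in + Q̇/(ṁ c_p) = 28.921 °C.
T(t) = T_ss + (T₀ − T_ss) e^(−t/τ). Set T = 22.3:
e^(−t/τ) = (22.3 − 28.921)/(10.6 − 28.921) = 0.36137
t = −152.05 · ln(0.36137) = 154.76 s.

155 s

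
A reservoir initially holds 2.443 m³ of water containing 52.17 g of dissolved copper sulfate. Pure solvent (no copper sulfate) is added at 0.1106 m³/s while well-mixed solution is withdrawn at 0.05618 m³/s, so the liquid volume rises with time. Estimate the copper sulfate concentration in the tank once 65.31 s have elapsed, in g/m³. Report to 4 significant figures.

Total volume: dV/dt = Q_in − Q_out = 0.0544200 m³/s, so V(t) = 2.443 + 0.0544200 t and V(65.31) = 5.99717 m³.
No copper sulfate enters, so dm/dt = −Q_out · (m/V).
dm/m = −Q_out dt/(V₀ + 0.0544200 t); integrating gives ln(m/m₀) = −(Q_out/(Q_in−Q_out)) ln(V/V₀).
m = m₀ (V₀/V)^(Q_out/(Q_in−Q_out)) = 52.17 × (2.443/5.99717)^(1.03234) = 20.6435 g.
C = m/V = 20.6435/5.99717 = 3.44221 g/m³.

3.442 g/m³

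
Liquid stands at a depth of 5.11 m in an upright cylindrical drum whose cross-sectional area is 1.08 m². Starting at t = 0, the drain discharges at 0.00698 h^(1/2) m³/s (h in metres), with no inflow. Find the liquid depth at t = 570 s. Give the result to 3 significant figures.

With no inflow, A dh/dt = −0.00698 √h.
This is separable: 2 d(√h)/dt = −0.00698/A, so √h = √h₀ − (0.00698/(2A)) t.
√h = √5.11 − 0.00698·570/(2·1.08) = 2.2605 − 1.8419 = 0.41859.
h = 0.41859² = 0.17521 m.

0.175 m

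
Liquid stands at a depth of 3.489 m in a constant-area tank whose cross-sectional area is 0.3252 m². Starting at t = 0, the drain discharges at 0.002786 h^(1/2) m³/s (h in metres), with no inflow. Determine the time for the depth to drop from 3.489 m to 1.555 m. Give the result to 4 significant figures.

144.9 s

Mass balance (ρ constant): A dh/dt = −0.002786 √h.
∫ h^(−1/2) dh = −(0.002786/A) ∫ dt, giving 2√h = 2√h₀ − (0.002786/A) t.
t = 2A(√h₀ − √h)/0.002786 = 2·0.3252·(√3.489 − √1.555)/0.002786
  = 0.650400 × (1.86789 − 1.24700) / 0.002786 = 144.949 s.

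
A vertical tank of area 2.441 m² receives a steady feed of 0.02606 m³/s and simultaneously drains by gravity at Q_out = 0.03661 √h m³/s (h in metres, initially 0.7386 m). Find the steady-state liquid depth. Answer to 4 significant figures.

Level balance: A dh/dt = 0.02606 − 0.03661 √h. Setting dh/dt = 0:
Q_in = 0.03661 √h_ss ⇒ √h_ss = 0.02606/0.03661 = 0.711827.
h_ss = 0.711827² = 0.506698 m. (Since h₀ = 0.7386 m > h_ss, the level will fall toward this value.)

0.5067 m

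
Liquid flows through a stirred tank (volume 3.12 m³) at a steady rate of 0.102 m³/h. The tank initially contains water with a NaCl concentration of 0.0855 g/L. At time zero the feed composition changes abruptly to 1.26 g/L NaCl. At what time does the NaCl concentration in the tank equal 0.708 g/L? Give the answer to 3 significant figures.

Unsteady species balance (constant V, well mixed): V dC/dt = Q(C_in − C), so τ = V/Q = 30.588 h.
C(t) = C_in + (C₀ − C_in) e^(−t/τ). Set C = 0.708 and solve for t:
e^(−t/τ) = (C − C_in)/(C₀ − C_in) = (0.708 − 1.26)/(0.0855 − 1.26) = 0.46999
t = −τ ln(…) = 30.588 × 0.75505 = 23.096 h.

23.1 h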